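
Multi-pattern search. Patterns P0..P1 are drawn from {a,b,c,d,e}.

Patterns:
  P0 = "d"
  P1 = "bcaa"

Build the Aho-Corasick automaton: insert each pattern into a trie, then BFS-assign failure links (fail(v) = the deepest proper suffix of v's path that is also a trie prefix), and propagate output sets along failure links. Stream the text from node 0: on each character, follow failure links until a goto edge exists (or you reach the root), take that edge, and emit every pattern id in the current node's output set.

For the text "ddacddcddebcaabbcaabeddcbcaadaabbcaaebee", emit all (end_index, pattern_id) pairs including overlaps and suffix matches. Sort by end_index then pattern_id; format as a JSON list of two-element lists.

Build:
Trie (insert patterns):
  n0 'ε': b→2 d→1
  n1 'd': ·  [P0 ends]
  n2 'b': c→3
  n3 'bc': a→4
  n4 'bca': a→5
  n5 'bcaa': ·  [P1 ends]

Failure links (BFS by depth):
  n1('d'): parent n0 fail=0; on 'd' 0 → fail=0;  out {0}∪∅={0}
  n2('b'): parent n0 fail=0; on 'b' 0 → fail=0;  out ∅∪∅=∅
  n3('bc'): parent n2 fail=0; on 'c' 0 → fail=0;  out ∅∪∅=∅
  n4('bca'): parent n3 fail=0; on 'a' 0 → fail=0;  out ∅∪∅=∅
  n5('bcaa'): parent n4 fail=0; on 'a' 0 → fail=0;  out {1}∪∅={1}

Run:
i=0 'd': node 0→1  ** P0@[0:0]
i=1 'd': node 1→1 (via fail)  ** P0@[1:1]
i=2 'a': node 1→0 (via fail)
i=3 'c': node 0→0
i=4 'd': node 0→1  ** P0@[4:4]
i=5 'd': node 1→1 (via fail)  ** P0@[5:5]
i=6 'c': node 1→0 (via fail)
i=7 'd': node 0→1  ** P0@[7:7]
i=8 'd': node 1→1 (via fail)  ** P0@[8:8]
i=9 'e': node 1→0 (via fail)
i=10 'b': node 0→2
i=11 'c': node 2→3
i=12 'a': node 3→4
i=13 'a': node 4→5  ** P1@[10:13]
i=14 'b': node 5→2 (via fail)
i=15 'b': node 2→2 (via fail)
i=16 'c': node 2→3
i=17 'a': node 3→4
i=18 'a': node 4→5  ** P1@[15:18]
i=19 'b': node 5→2 (via fail)
i=20 'e': node 2→0 (via fail)
i=21 'd': node 0→1  ** P0@[21:21]
i=22 'd': node 1→1 (via fail)  ** P0@[22:22]
i=23 'c': node 1→0 (via fail)
i=24 'b': node 0→2
i=25 'c': node 2→3
i=26 'a': node 3→4
i=27 'a': node 4→5  ** P1@[24:27]
i=28 'd': node 5→1 (via fail)  ** P0@[28:28]
i=29 'a': node 1→0 (via fail)
i=30 'a': node 0→0
i=31 'b': node 0→2
i=32 'b': node 2→2 (via fail)
i=33 'c': node 2→3
i=34 'a': node 3→4
i=35 'a': node 4→5  ** P1@[32:35]
i=36 'e': node 5→0 (via fail)
i=37 'b': node 0→2
i=38 'e': node 2→0 (via fail)
i=39 'e': node 0→0

All matches (sorted): [[0,0],[1,0],[4,0],[5,0],[7,0],[8,0],[13,1],[18,1],[21,0],[22,0],[27,1],[28,0],[35,1]]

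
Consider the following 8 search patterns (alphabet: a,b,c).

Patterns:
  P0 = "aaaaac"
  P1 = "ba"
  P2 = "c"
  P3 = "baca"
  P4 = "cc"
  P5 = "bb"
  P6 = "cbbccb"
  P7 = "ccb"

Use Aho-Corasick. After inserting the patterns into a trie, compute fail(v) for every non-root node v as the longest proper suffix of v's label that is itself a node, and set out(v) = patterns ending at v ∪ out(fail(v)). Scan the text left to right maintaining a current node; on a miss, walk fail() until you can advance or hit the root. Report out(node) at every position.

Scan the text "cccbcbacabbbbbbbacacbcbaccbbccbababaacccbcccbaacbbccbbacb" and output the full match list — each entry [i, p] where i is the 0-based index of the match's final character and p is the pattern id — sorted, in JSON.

Build automaton:
Trie nodes:
  n0 'ε': a→1 b→7 c→9
  n1 'a': a→2
  n2 'aa': a→3
  n3 'aaa': a→4
  n4 'aaaa': a→5
  n5 'aaaaa': c→6
  n6 'aaaaac': ·  [P0 ends]
  n7 'b': a→8 b→13
  n8 'ba': c→10  [P1 ends]
  n9 'c': b→14 c→12  [P2 ends]
  n10 'bac': a→11
  n11 'baca': ·  [P3 ends]
  n12 'cc': b→19  [P4 ends]
  n13 'bb': ·  [P5 ends]
  n14 'cb': b→15
  n15 'cbb': c→16
  n16 'cbbc': c→17
  n17 'cbbcc': b→18
  n18 'cbbccb': ·  [P6 ends]
  n19 'ccb': ·  [P7 ends]

BFS fail/out derivation:
  n1('a'): parent n0 fail=0; on 'a' 0 → fail=0;  out ∅∪∅=∅
  n7('b'): parent n0 fail=0; on 'b' 0 → fail=0;  out ∅∪∅=∅
  n9('c'): parent n0 fail=0; on 'c' 0 → fail=0;  out {2}∪∅={2}
  n2('aa'): parent n1 fail=0; on 'a' 0 → fail=1;  out ∅∪∅=∅
  n8('ba'): parent n7 fail=0; on 'a' 0 → fail=1;  out {1}∪∅={1}
  n12('cc'): parent n9 fail=0; on 'c' 0 → fail=9;  out {4}∪{2}={2,4}
  n13('bb'): parent n7 fail=0; on 'b' 0 → fail=7;  out {5}∪∅={5}
  n14('cb'): parent n9 fail=0; on 'b' 0 → fail=7;  out ∅∪∅=∅
  n3('aaa'): parent n2 fail=1; on 'a' 1 → fail=2;  out ∅∪∅=∅
  n10('bac'): parent n8 fail=1; on 'c' 1→0 → fail=9;  out ∅∪{2}={2}
  n15('cbb'): parent n14 fail=7; on 'b' 7 → fail=13;  out ∅∪{5}={5}
  n19('ccb'): parent n12 fail=9; on 'b' 9 → fail=14;  out {7}∪∅={7}
  n4('aaaa'): parent n3 fail=2; on 'a' 2 → fail=3;  out ∅∪∅=∅
  n11('baca'): parent n10 fail=9; on 'a' 9→0 → fail=1;  out {3}∪∅={3}
  n16('cbbc'): parent n15 fail=13; on 'c' 13→7→0 → fail=9;  out ∅∪{2}={2}
  n5('aaaaa'): parent n4 fail=3; on 'a' 3 → fail=4;  out ∅∪∅=∅
  n17('cbbcc'): parent n16 fail=9; on 'c' 9 → fail=12;  out ∅∪{2,4}={2,4}
  n6('aaaaac'): parent n5 fail=4; on 'c' 4→3→2→1→0 → fail=9;  out {0}∪{2}={0,2}
  n18('cbbccb'): parent n17 fail=12; on 'b' 12 → fail=19;  out {6}∪{7}={6,7}

Run:
[0] read 'c'  n0⇒n9  ** P2@[0:0]
[1] read 'c'  n9⇒n12  ** P2@[1:1],P4@[0:1]
[2] read 'c'  n12⇒n12 (via fail)  ** P2@[2:2],P4@[1:2]
[3] read 'b'  n12⇒n19  ** P7@[1:3]
[4] read 'c'  n19⇒n9 (via fail)  ** P2@[4:4]
[5] read 'b'  n9⇒n14
[6] read 'a'  n14⇒n8 (via fail)  ** P1@[5:6]
[7] read 'c'  n8⇒n10  ** P2@[7:7]
[8] read 'a'  n10⇒n11  ** P3@[5:8]
[9] read 'b'  n11⇒n7 (via fail)
[10] read 'b'  n7⇒n13  ** P5@[9:10]
[11] read 'b'  n13⇒n13 (via fail)  ** P5@[10:11]
[12] read 'b'  n13⇒n13 (via fail)  ** P5@[11:12]
[13] read 'b'  n13⇒n13 (via fail)  ** P5@[12:13]
[14] read 'b'  n13⇒n13 (via fail)  ** P5@[13:14]
[15] read 'b'  n13⇒n13 (via fail)  ** P5@[14:15]
[16] read 'a'  n13⇒n8 (via fail)  ** P1@[15:16]
[17] read 'c'  n8⇒n10  ** P2@[17:17]
[18] read 'a'  n10⇒n11  ** P3@[15:18]
[19] read 'c'  n11⇒n9 (via fail)  ** P2@[19:19]
[20] read 'b'  n9⇒n14
[21] read 'c'  n14⇒n9 (via fail)  ** P2@[21:21]
[22] read 'b'  n9⇒n14
[23] read 'a'  n14⇒n8 (via fail)  ** P1@[22:23]
[24] read 'c'  n8⇒n10  ** P2@[24:24]
[25] read 'c'  n10⇒n12 (via fail)  ** P2@[25:25],P4@[24:25]
[26] read 'b'  n12⇒n19  ** P7@[24:26]
[27] read 'b'  n19⇒n15 (via fail)  ** P5@[26:27]
[28] read 'c'  n15⇒n16  ** P2@[28:28]
[29] read 'c'  n16⇒n17  ** P2@[29:29],P4@[28:29]
[30] read 'b'  n17⇒n18  ** P6@[25:30],P7@[28:30]
[31] read 'a'  n18⇒n8 (via fail)  ** P1@[30:31]
[32] read 'b'  n8⇒n7 (via fail)
[33] read 'a'  n7⇒n8  ** P1@[32:33]
[34] read 'b'  n8⇒n7 (via fail)
[35] read 'a'  n7⇒n8  ** P1@[34:35]
[36] read 'a'  n8⇒n2 (via fail)
[37] read 'c'  n2⇒n9 (via fail)  ** P2@[37:37]
[38] read 'c'  n9⇒n12  ** P2@[38:38],P4@[37:38]
[39] read 'c'  n12⇒n12 (via fail)  ** P2@[39:39],P4@[38:39]
[40] read 'b'  n12⇒n19  ** P7@[38:40]
[41] read 'c'  n19⇒n9 (via fail)  ** P2@[41:41]
[42] read 'c'  n9⇒n12  ** P2@[42:42],P4@[41:42]
[43] read 'c'  n12⇒n12 (via fail)  ** P2@[43:43],P4@[42:43]
[44] read 'b'  n12⇒n19  ** P7@[42:44]
[45] read 'a'  n19⇒n8 (via fail)  ** P1@[44:45]
[46] read 'a'  n8⇒n2 (via fail)
[47] read 'c'  n2⇒n9 (via fail)  ** P2@[47:47]
[48] read 'b'  n9⇒n14
[49] read 'b'  n14⇒n15  ** P5@[48:49]
[50] read 'c'  n15⇒n16  ** P2@[50:50]
[51] read 'c'  n16⇒n17  ** P2@[51:51],P4@[50:51]
[52] read 'b'  n17⇒n18  ** P6@[47:52],P7@[50:52]
[53] read 'b'  n18⇒n15 (via fail)  ** P5@[52:53]
[54] read 'a'  n15⇒n8 (via fail)  ** P1@[53:54]
[55] read 'c'  n8⇒n10  ** P2@[55:55]
[56] read 'b'  n10⇒n14 (via fail)

All matches (sorted): [[0,2],[1,2],[1,4],[2,2],[2,4],[3,7],[4,2],[6,1],[7,2],[8,3],[10,5],[11,5],[12,5],[13,5],[14,5],[15,5],[16,1],[17,2],[18,3],[19,2],[21,2],[23,1],[24,2],[25,2],[25,4],[26,7],[27,5],[28,2],[29,2],[29,4],[30,6],[30,7],[31,1],[33,1],[35,1],[37,2],[38,2],[38,4],[39,2],[39,4],[40,7],[41,2],[42,2],[42,4],[43,2],[43,4],[44,7],[45,1],[47,2],[49,5],[50,2],[51,2],[51,4],[52,6],[52,7],[53,5],[54,1],[55,2]]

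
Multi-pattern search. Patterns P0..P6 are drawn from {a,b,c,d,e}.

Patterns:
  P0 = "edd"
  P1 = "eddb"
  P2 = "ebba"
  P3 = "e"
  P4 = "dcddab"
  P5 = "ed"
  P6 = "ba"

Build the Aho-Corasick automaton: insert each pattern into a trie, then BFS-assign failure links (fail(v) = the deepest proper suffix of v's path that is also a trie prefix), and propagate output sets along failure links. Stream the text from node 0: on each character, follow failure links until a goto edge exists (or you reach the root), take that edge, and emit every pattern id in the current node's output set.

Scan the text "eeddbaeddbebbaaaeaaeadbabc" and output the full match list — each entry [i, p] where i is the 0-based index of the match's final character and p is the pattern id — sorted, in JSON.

Build:
Trie nodes:
  0='ε' goto b→14 d→8 e→1
  1='e' goto b→5 d→2  ←P3
  2='ed' goto d→3  ←P5
  3='edd' goto b→4  ←P0
  4='eddb' goto ·  ←P1
  5='eb' goto b→6
  6='ebb' goto a→7
  7='ebba' goto ·  ←P2
  8='d' goto c→9
  9='dc' goto d→10
  10='dcd' goto d→11
  11='dcdd' goto a→12
  12='dcdda' goto b→13
  13='dcddab' goto ·  ←P4
  14='b' goto a→15
  15='ba' goto ·  ←P6

Failure links (BFS by depth):
  fail(1) 'e': from fail(0)=0 chase 'e': 0 ⇒ 0;  out={3}∪out(0)={3}
  fail(8) 'd': from fail(0)=0 chase 'd': 0 ⇒ 0;  out=∅∪out(0)=∅
  fail(14) 'b': from fail(0)=0 chase 'b': 0 ⇒ 0;  out=∅∪out(0)=∅
  fail(2) 'ed': from fail(1)=0 chase 'd': 0 ⇒ 8;  out={5}∪out(8)={5}
  fail(5) 'eb': from fail(1)=0 chase 'b': 0 ⇒ 14;  out=∅∪out(14)=∅
  fail(9) 'dc': from fail(8)=0 chase 'c': 0 ⇒ 0;  out=∅∪out(0)=∅
  fail(15) 'ba': from fail(14)=0 chase 'a': 0 ⇒ 0;  out={6}∪out(0)={6}
  fail(3) 'edd': from fail(2)=8 chase 'd': 8→0 ⇒ 8;  out={0}∪out(8)={0}
  fail(6) 'ebb': from fail(5)=14 chase 'b': 14→0 ⇒ 14;  out=∅∪out(14)=∅
  fail(10) 'dcd': from fail(9)=0 chase 'd': 0 ⇒ 8;  out=∅∪out(8)=∅
  fail(4) 'eddb': from fail(3)=8 chase 'b': 8→0 ⇒ 14;  out={1}∪out(14)={1}
  fail(7) 'ebba': from fail(6)=14 chase 'a': 14 ⇒ 15;  out={2}∪out(15)={2,6}
  fail(11) 'dcdd': from fail(10)=8 chase 'd': 8→0 ⇒ 8;  out=∅∪out(8)=∅
  fail(12) 'dcdda': from fail(11)=8 chase 'a': 8→0 ⇒ 0;  out=∅∪out(0)=∅
  fail(13) 'dcddab': from fail(12)=0 chase 'b': 0 ⇒ 14;  out={4}∪out(14)={4}

Text stream:
pos 0 'e': at 1  ** P3@[0:0]
pos 1 'e': at 1 (fail-walked)  ** P3@[1:1]
pos 2 'd': at 2  ** P5@[1:2]
pos 3 'd': at 3  ** P0@[1:3]
pos 4 'b': at 4  ** P1@[1:4]
pos 5 'a': at 15 (fail-walked)  ** P6@[4:5]
pos 6 'e': at 1 (fail-walked)  ** P3@[6:6]
pos 7 'd': at 2  ** P5@[6:7]
pos 8 'd': at 3  ** P0@[6:8]
pos 9 'b': at 4  ** P1@[6:9]
pos 10 'e': at 1 (fail-walked)  ** P3@[10:10]
pos 11 'b': at 5
pos 12 'b': at 6
pos 13 'a': at 7  ** P2@[10:13],P6@[12:13]
pos 14 'a': at 0 (fail-walked)
pos 15 'a': at 0
pos 16 'e': at 1  ** P3@[16:16]
pos 17 'a': at 0 (fail-walked)
pos 18 'a': at 0
pos 19 'e': at 1  ** P3@[19:19]
pos 20 'a': at 0 (fail-walked)
pos 21 'd': at 8
pos 22 'b': at 14 (fail-walked)
pos 23 'a': at 15  ** P6@[22:23]
pos 24 'b': at 14 (fail-walked)
pos 25 'c': at 0 (fail-walked)

Matches: [[0,3],[1,3],[2,5],[3,0],[4,1],[5,6],[6,3],[7,5],[8,0],[9,1],[10,3],[13,2],[13,6],[16,3],[19,3],[23,6]]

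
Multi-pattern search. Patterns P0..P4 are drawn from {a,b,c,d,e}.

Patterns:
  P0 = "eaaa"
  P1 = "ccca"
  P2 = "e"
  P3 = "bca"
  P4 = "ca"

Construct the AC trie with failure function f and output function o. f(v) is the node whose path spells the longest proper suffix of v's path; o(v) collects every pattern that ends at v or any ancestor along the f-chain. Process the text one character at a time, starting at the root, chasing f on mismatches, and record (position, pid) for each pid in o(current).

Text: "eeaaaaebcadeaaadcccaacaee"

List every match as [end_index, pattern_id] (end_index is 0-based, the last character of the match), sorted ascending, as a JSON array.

Construct AC machine:
Trie (insert patterns):
  n0 'ε': b→9 c→5 e→1
  n1 'e': a→2  [P2 ends]
  n2 'ea': a→3
  n3 'eaa': a→4
  n4 'eaaa': ·  [P0 ends]
  n5 'c': a→12 c→6
  n6 'cc': c→7
  n7 'ccc': a→8
  n8 'ccca': ·  [P1 ends]
  n9 'b': c→10
  n10 'bc': a→11
  n11 'bca': ·  [P3 ends]
  n12 'ca': ·  [P4 ends]

BFS fail/out derivation:
  fail(1) 'e': from fail(0)=0 chase 'e': 0 ⇒ 0;  out={2}∪out(0)={2}
  fail(5) 'c': from fail(0)=0 chase 'c': 0 ⇒ 0;  out=∅∪out(0)=∅
  fail(9) 'b': from fail(0)=0 chase 'b': 0 ⇒ 0;  out=∅∪out(0)=∅
  fail(2) 'ea': from fail(1)=0 chase 'a': 0 ⇒ 0;  out=∅∪out(0)=∅
  fail(6) 'cc': from fail(5)=0 chase 'c': 0 ⇒ 5;  out=∅∪out(5)=∅
  fail(10) 'bc': from fail(9)=0 chase 'c': 0 ⇒ 5;  out=∅∪out(5)=∅
  fail(12) 'ca': from fail(5)=0 chase 'a': 0 ⇒ 0;  out={4}∪out(0)={4}
  fail(3) 'eaa': from fail(2)=0 chase 'a': 0 ⇒ 0;  out=∅∪out(0)=∅
  fail(7) 'ccc': from fail(6)=5 chase 'c': 5 ⇒ 6;  out=∅∪out(6)=∅
  fail(11) 'bca': from fail(10)=5 chase 'a': 5 ⇒ 12;  out={3}∪out(12)={3,4}
  fail(4) 'eaaa': from fail(3)=0 chase 'a': 0 ⇒ 0;  out={0}∪out(0)={0}
  fail(8) 'ccca': from fail(7)=6 chase 'a': 6→5 ⇒ 12;  out={1}∪out(12)={1,4}

Text stream:
[0] read 'e'  n0⇒n1  ** P2@[0:0]
[1] read 'e'  n1⇒n1 (via fail)  ** P2@[1:1]
[2] read 'a'  n1⇒n2
[3] read 'a'  n2⇒n3
[4] read 'a'  n3⇒n4  ** P0@[1:4]
[5] read 'a'  n4⇒n0 (via fail)
[6] read 'e'  n0⇒n1  ** P2@[6:6]
[7] read 'b'  n1⇒n9 (via fail)
[8] read 'c'  n9⇒n10
[9] read 'a'  n10⇒n11  ** P3@[7:9],P4@[8:9]
[10] read 'd'  n11⇒n0 (via fail)
[11] read 'e'  n0⇒n1  ** P2@[11:11]
[12] read 'a'  n1⇒n2
[13] read 'a'  n2⇒n3
[14] read 'a'  n3⇒n4  ** P0@[11:14]
[15] read 'd'  n4⇒n0 (via fail)
[16] read 'c'  n0⇒n5
[17] read 'c'  n5⇒n6
[18] read 'c'  n6⇒n7
[19] read 'a'  n7⇒n8  ** P1@[16:19],P4@[18:19]
[20] read 'a'  n8⇒n0 (via fail)
[21] read 'c'  n0⇒n5
[22] read 'a'  n5⇒n12  ** P4@[21:22]
[23] read 'e'  n12⇒n1 (via fail)  ** P2@[23:23]
[24] read 'e'  n1⇒n1 (via fail)  ** P2@[24:24]

Matches: [[0,2],[1,2],[4,0],[6,2],[9,3],[9,4],[11,2],[14,0],[19,1],[19,4],[22,4],[23,2],[24,2]]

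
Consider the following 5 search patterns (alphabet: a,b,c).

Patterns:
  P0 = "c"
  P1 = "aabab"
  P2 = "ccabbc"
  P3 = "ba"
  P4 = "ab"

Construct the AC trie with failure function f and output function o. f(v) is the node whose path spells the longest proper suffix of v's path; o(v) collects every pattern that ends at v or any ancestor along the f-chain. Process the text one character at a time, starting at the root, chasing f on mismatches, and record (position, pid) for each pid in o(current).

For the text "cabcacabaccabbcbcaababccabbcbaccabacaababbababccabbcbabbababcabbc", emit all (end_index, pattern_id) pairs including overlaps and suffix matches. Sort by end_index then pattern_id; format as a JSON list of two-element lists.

Build automaton:
Trie (insert patterns):
  0='ε' goto a→2 b→12 c→1
  1='c' goto c→7  ←P0
  2='a' goto a→3 b→14
  3='aa' goto b→4
  4='aab' goto a→5
  5='aaba' goto b→6
  6='aabab' goto ·  ←P1
  7='cc' goto a→8
  8='cca' goto b→9
  9='ccab' goto b→10
  10='ccabb' goto c→11
  11='ccabbc' goto ·  ←P2
  12='b' goto a→13
  13='ba' goto ·  ←P3
  14='ab' goto ·  ←P4

Failure links (BFS by depth):
  fail(1) 'c': from fail(0)=0 chase 'c': 0 ⇒ 0;  out={0}∪out(0)={0}
  fail(2) 'a': from fail(0)=0 chase 'a': 0 ⇒ 0;  out=∅∪out(0)=∅
  fail(12) 'b': from fail(0)=0 chase 'b': 0 ⇒ 0;  out=∅∪out(0)=∅
  fail(3) 'aa': from fail(2)=0 chase 'a': 0 ⇒ 2;  out=∅∪out(2)=∅
  fail(7) 'cc': from fail(1)=0 chase 'c': 0 ⇒ 1;  out=∅∪out(1)={0}
  fail(13) 'ba': from fail(12)=0 chase 'a': 0 ⇒ 2;  out={3}∪out(2)={3}
  fail(14) 'ab': from fail(2)=0 chase 'b': 0 ⇒ 12;  out={4}∪out(12)={4}
  fail(4) 'aab': from fail(3)=2 chase 'b': 2 ⇒ 14;  out=∅∪out(14)={4}
  fail(8) 'cca': from fail(7)=1 chase 'a': 1→0 ⇒ 2;  out=∅∪out(2)=∅
  fail(5) 'aaba': from fail(4)=14 chase 'a': 14→12 ⇒ 13;  out=∅∪out(13)={3}
  fail(9) 'ccab': from fail(8)=2 chase 'b': 2 ⇒ 14;  out=∅∪out(14)={4}
  fail(6) 'aabab': from fail(5)=13 chase 'b': 13→2 ⇒ 14;  out={1}∪out(14)={1,4}
  fail(10) 'ccabb': from fail(9)=14 chase 'b': 14→12→0 ⇒ 12;  out=∅∪out(12)=∅
  fail(11) 'ccabbc': from fail(10)=12 chase 'c': 12→0 ⇒ 1;  out={2}∪out(1)={0,2}

Scan:
[0] read 'c'  n0⇒n1  ** P0@[0:0]
[1] read 'a'  n1⇒n2 ·f
[2] read 'b'  n2⇒n14  ** P4@[1:2]
[3] read 'c'  n14⇒n1 ·f  ** P0@[3:3]
[4] read 'a'  n1⇒n2 ·f
[5] read 'c'  n2⇒n1 ·f  ** P0@[5:5]
[6] read 'a'  n1⇒n2 ·f
[7] read 'b'  n2⇒n14  ** P4@[6:7]
[8] read 'a'  n14⇒n13 ·f  ** P3@[7:8]
[9] read 'c'  n13⇒n1 ·f  ** P0@[9:9]
[10] read 'c'  n1⇒n7  ** P0@[10:10]
[11] read 'a'  n7⇒n8
[12] read 'b'  n8⇒n9  ** P4@[11:12]
[13] read 'b'  n9⇒n10
[14] read 'c'  n10⇒n11  ** P0@[14:14],P2@[9:14]
[15] read 'b'  n11⇒n12 ·f
[16] read 'c'  n12⇒n1 ·f  ** P0@[16:16]
[17] read 'a'  n1⇒n2 ·f
[18] read 'a'  n2⇒n3
[19] read 'b'  n3⇒n4  ** P4@[18:19]
[20] read 'a'  n4⇒n5  ** P3@[19:20]
[21] read 'b'  n5⇒n6  ** P1@[17:21],P4@[20:21]
[22] read 'c'  n6⇒n1 ·f  ** P0@[22:22]
[23] read 'c'  n1⇒n7  ** P0@[23:23]
[24] read 'a'  n7⇒n8
[25] read 'b'  n8⇒n9  ** P4@[24:25]
[26] read 'b'  n9⇒n10
[27] read 'c'  n10⇒n11  ** P0@[27:27],P2@[22:27]
[28] read 'b'  n11⇒n12 ·f
[29] read 'a'  n12⇒n13  ** P3@[28:29]
[30] read 'c'  n13⇒n1 ·f  ** P0@[30:30]
[31] read 'c'  n1⇒n7  ** P0@[31:31]
[32] read 'a'  n7⇒n8
[33] read 'b'  n8⇒n9  ** P4@[32:33]
[34] read 'a'  n9⇒n13 ·f  ** P3@[33:34]
[35] read 'c'  n13⇒n1 ·f  ** P0@[35:35]
[36] read 'a'  n1⇒n2 ·f
[37] read 'a'  n2⇒n3
[38] read 'b'  n3⇒n4  ** P4@[37:38]
[39] read 'a'  n4⇒n5  ** P3@[38:39]
[40] read 'b'  n5⇒n6  ** P1@[36:40],P4@[39:40]
[41] read 'b'  n6⇒n12 ·f
[42] read 'a'  n12⇒n13  ** P3@[41:42]
[43] read 'b'  n13⇒n14 ·f  ** P4@[42:43]
[44] read 'a'  n14⇒n13 ·f  ** P3@[43:44]
[45] read 'b'  n13⇒n14 ·f  ** P4@[44:45]
[46] read 'c'  n14⇒n1 ·f  ** P0@[46:46]
[47] read 'c'  n1⇒n7  ** P0@[47:47]
[48] read 'a'  n7⇒n8
[49] read 'b'  n8⇒n9  ** P4@[48:49]
[50] read 'b'  n9⇒n10
[51] read 'c'  n10⇒n11  ** P0@[51:51],P2@[46:51]
[52] read 'b'  n11⇒n12 ·f
[53] read 'a'  n12⇒n13  ** P3@[52:53]
[54] read 'b'  n13⇒n14 ·f  ** P4@[53:54]
[55] read 'b'  n14⇒n12 ·f
[56] read 'a'  n12⇒n13  ** P3@[55:56]
[57] read 'b'  n13⇒n14 ·f  ** P4@[56:57]
[58] read 'a'  n14⇒n13 ·f  ** P3@[57:58]
[59] read 'b'  n13⇒n14 ·f  ** P4@[58:59]
[60] read 'c'  n14⇒n1 ·f  ** P0@[60:60]
[61] read 'a'  n1⇒n2 ·f
[62] read 'b'  n2⇒n14  ** P4@[61:62]
[63] read 'b'  n14⇒n12 ·f
[64] read 'c'  n12⇒n1 ·f  ** P0@[64:64]

Matches: [[0,0],[2,4],[3,0],[5,0],[7,4],[8,3],[9,0],[10,0],[12,4],[14,0],[14,2],[16,0],[19,4],[20,3],[21,1],[21,4],[22,0],[23,0],[25,4],[27,0],[27,2],[29,3],[30,0],[31,0],[33,4],[34,3],[35,0],[38,4],[39,3],[40,1],[40,4],[42,3],[43,4],[44,3],[45,4],[46,0],[47,0],[49,4],[51,0],[51,2],[53,3],[54,4],[56,3],[57,4],[58,3],[59,4],[60,0],[62,4],[64,0]]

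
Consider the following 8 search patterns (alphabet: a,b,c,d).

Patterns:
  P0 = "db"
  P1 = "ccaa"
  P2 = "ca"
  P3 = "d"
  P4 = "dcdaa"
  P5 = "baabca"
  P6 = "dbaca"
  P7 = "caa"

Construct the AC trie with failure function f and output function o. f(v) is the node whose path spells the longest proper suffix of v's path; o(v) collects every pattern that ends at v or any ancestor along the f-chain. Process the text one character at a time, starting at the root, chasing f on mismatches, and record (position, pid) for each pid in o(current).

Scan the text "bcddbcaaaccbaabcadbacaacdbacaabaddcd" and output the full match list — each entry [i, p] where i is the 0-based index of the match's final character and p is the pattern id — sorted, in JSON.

Build automaton:
Trie (insert patterns):
  0='ε' goto b→12 c→3 d→1
  1='d' goto b→2 c→8  ←P3
  2='db' goto a→18  ←P0
  3='c' goto a→7 c→4
  4='cc' goto a→5
  5='cca' goto a→6
  6='ccaa' goto ·  ←P1
  7='ca' goto a→21  ←P2
  8='dc' goto d→9
  9='dcd' goto a→10
  10='dcda' goto a→11
  11='dcdaa' goto ·  ←P4
  12='b' goto a→13
  13='ba' goto a→14
  14='baa' goto b→15
  15='baab' goto c→16
  16='baabc' goto a→17
  17='baabca' goto ·  ←P5
  18='dba' goto c→19
  19='dbac' goto a→20
  20='dbaca' goto ·  ←P6
  21='caa' goto ·  ←P7

Failure links (BFS by depth):
  fail(1) 'd': from fail(0)=0 chase 'd': 0 ⇒ 0;  out={3}∪out(0)={3}
  fail(3) 'c': from fail(0)=0 chase 'c': 0 ⇒ 0;  out=∅∪out(0)=∅
  fail(12) 'b': from fail(0)=0 chase 'b': 0 ⇒ 0;  out=∅∪out(0)=∅
  fail(2) 'db': from fail(1)=0 chase 'b': 0 ⇒ 12;  out={0}∪out(12)={0}
  fail(4) 'cc': from fail(3)=0 chase 'c': 0 ⇒ 3;  out=∅∪out(3)=∅
  fail(7) 'ca': from fail(3)=0 chase 'a': 0 ⇒ 0;  out={2}∪out(0)={2}
  fail(8) 'dc': from fail(1)=0 chase 'c': 0 ⇒ 3;  out=∅∪out(3)=∅
  fail(13) 'ba': from fail(12)=0 chase 'a': 0 ⇒ 0;  out=∅∪out(0)=∅
  fail(5) 'cca': from fail(4)=3 chase 'a': 3 ⇒ 7;  out=∅∪out(7)={2}
  fail(9) 'dcd': from fail(8)=3 chase 'd': 3→0 ⇒ 1;  out=∅∪out(1)={3}
  fail(14) 'baa': from fail(13)=0 chase 'a': 0 ⇒ 0;  out=∅∪out(0)=∅
  fail(18) 'dba': from fail(2)=12 chase 'a': 12 ⇒ 13;  out=∅∪out(13)=∅
  fail(21) 'caa': from fail(7)=0 chase 'a': 0 ⇒ 0;  out={7}∪out(0)={7}
  fail(6) 'ccaa': from fail(5)=7 chase 'a': 7 ⇒ 21;  out={1}∪out(21)={1,7}
  fail(10) 'dcda': from fail(9)=1 chase 'a': 1→0 ⇒ 0;  out=∅∪out(0)=∅
  fail(15) 'baab': from fail(14)=0 chase 'b': 0 ⇒ 12;  out=∅∪out(12)=∅
  fail(19) 'dbac': from fail(18)=13 chase 'c': 13→0 ⇒ 3;  out=∅∪out(3)=∅
  fail(11) 'dcdaa': from fail(10)=0 chase 'a': 0 ⇒ 0;  out={4}∪out(0)={4}
  fail(16) 'baabc': from fail(15)=12 chase 'c': 12→0 ⇒ 3;  out=∅∪out(3)=∅
  fail(20) 'dbaca': from fail(19)=3 chase 'a': 3 ⇒ 7;  out={6}∪out(7)={2,6}
  fail(17) 'baabca': from fail(16)=3 chase 'a': 3 ⇒ 7;  out={5}∪out(7)={2,5}

Run:
[0] read 'b'  n0⇒n12
[1] read 'c'  n12⇒n3 (via fail)
[2] read 'd'  n3⇒n1 (via fail)  emit P3@[2:2]
[3] read 'd'  n1⇒n1 (via fail)  emit P3@[3:3]
[4] read 'b'  n1⇒n2  emit P0@[3:4]
[5] read 'c'  n2⇒n3 (via fail)
[6] read 'a'  n3⇒n7  emit P2@[5:6]
[7] read 'a'  n7⇒n21  emit P7@[5:7]
[8] read 'a'  n21⇒n0 (via fail)
[9] read 'c'  n0⇒n3
[10] read 'c'  n3⇒n4
[11] read 'b'  n4⇒n12 (via fail)
[12] read 'a'  n12⇒n13
[13] read 'a'  n13⇒n14
[14] read 'b'  n14⇒n15
[15] read 'c'  n15⇒n16
[16] read 'a'  n16⇒n17  emit P2@[15:16],P5@[11:16]
[17] read 'd'  n17⇒n1 (via fail)  emit P3@[17:17]
[18] read 'b'  n1⇒n2  emit P0@[17:18]
[19] read 'a'  n2⇒n18
[20] read 'c'  n18⇒n19
[21] read 'a'  n19⇒n20  emit P2@[20:21],P6@[17:21]
[22] read 'a'  n20⇒n21 (via fail)  emit P7@[20:22]
[23] read 'c'  n21⇒n3 (via fail)
[24] read 'd'  n3⇒n1 (via fail)  emit P3@[24:24]
[25] read 'b'  n1⇒n2  emit P0@[24:25]
[26] read 'a'  n2⇒n18
[27] read 'c'  n18⇒n19
[28] read 'a'  n19⇒n20  emit P2@[27:28],P6@[24:28]
[29] read 'a'  n20⇒n21 (via fail)  emit P7@[27:29]
[30] read 'b'  n21⇒n12 (via fail)
[31] read 'a'  n12⇒n13
[32] read 'd'  n13⇒n1 (via fail)  emit P3@[32:32]
[33] read 'd'  n1⇒n1 (via fail)  emit P3@[33:33]
[34] read 'c'  n1⇒n8
[35] read 'd'  n8⇒n9  emit P3@[35:35]

Result: [[2,3],[3,3],[4,0],[6,2],[7,7],[16,2],[16,5],[17,3],[18,0],[21,2],[21,6],[22,7],[24,3],[25,0],[28,2],[28,6],[29,7],[32,3],[33,3],[35,3]]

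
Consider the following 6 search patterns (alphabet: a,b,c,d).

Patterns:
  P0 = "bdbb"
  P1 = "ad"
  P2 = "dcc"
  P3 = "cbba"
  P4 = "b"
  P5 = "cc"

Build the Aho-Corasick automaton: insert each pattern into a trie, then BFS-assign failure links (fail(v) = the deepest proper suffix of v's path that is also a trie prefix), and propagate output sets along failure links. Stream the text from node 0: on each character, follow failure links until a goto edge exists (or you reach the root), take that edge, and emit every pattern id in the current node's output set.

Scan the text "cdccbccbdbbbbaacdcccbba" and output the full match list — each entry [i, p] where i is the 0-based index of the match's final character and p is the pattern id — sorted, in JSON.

Build automaton:
Trie nodes:
  n0 'ε': a→5 b→1 c→10 d→7
  n1 'b': d→2  [P4 ends]
  n2 'bd': b→3
  n3 'bdb': b→4
  n4 'bdbb': ·  [P0 ends]
  n5 'a': d→6
  n6 'ad': ·  [P1 ends]
  n7 'd': c→8
  n8 'dc': c→9
  n9 'dcc': ·  [P2 ends]
  n10 'c': b→11 c→14
  n11 'cb': b→12
  n12 'cbb': a→13
  n13 'cbba': ·  [P3 ends]
  n14 'cc': ·  [P5 ends]

BFS fail/out derivation:
  n1('b'): parent n0 fail=0; on 'b' 0 → fail=0;  out {4}∪∅={4}
  n5('a'): parent n0 fail=0; on 'a' 0 → fail=0;  out ∅∪∅=∅
  n7('d'): parent n0 fail=0; on 'd' 0 → fail=0;  out ∅∪∅=∅
  n10('c'): parent n0 fail=0; on 'c' 0 → fail=0;  out ∅∪∅=∅
  n2('bd'): parent n1 fail=0; on 'd' 0 → fail=7;  out ∅∪∅=∅
  n6('ad'): parent n5 fail=0; on 'd' 0 → fail=7;  out {1}∪∅={1}
  n8('dc'): parent n7 fail=0; on 'c' 0 → fail=10;  out ∅∪∅=∅
  n11('cb'): parent n10 fail=0; on 'b' 0 → fail=1;  out ∅∪{4}={4}
  n14('cc'): parent n10 fail=0; on 'c' 0 → fail=10;  out {5}∪∅={5}
  n3('bdb'): parent n2 fail=7; on 'b' 7→0 → fail=1;  out ∅∪{4}={4}
  n9('dcc'): parent n8 fail=10; on 'c' 10 → fail=14;  out {2}∪{5}={2,5}
  n12('cbb'): parent n11 fail=1; on 'b' 1→0 → fail=1;  out ∅∪{4}={4}
  n4('bdbb'): parent n3 fail=1; on 'b' 1→0 → fail=1;  out {0}∪{4}={0,4}
  n13('cbba'): parent n12 fail=1; on 'a' 1→0 → fail=5;  out {3}∪∅={3}

Run:
[0] read 'c'  n0⇒n10
[1] read 'd'  n10⇒n7 (fail-walked)
[2] read 'c'  n7⇒n8
[3] read 'c'  n8⇒n9  → match P2@[1:3],P5@[2:3]
[4] read 'b'  n9⇒n11 (fail-walked)  → match P4@[4:4]
[5] read 'c'  n11⇒n10 (fail-walked)
[6] read 'c'  n10⇒n14  → match P5@[5:6]
[7] read 'b'  n14⇒n11 (fail-walked)  → match P4@[7:7]
[8] read 'd'  n11⇒n2 (fail-walked)
[9] read 'b'  n2⇒n3  → match P4@[9:9]
[10] read 'b'  n3⇒n4  → match P0@[7:10],P4@[10:10]
[11] read 'b'  n4⇒n1 (fail-walked)  → match P4@[11:11]
[12] read 'b'  n1⇒n1 (fail-walked)  → match P4@[12:12]
[13] read 'a'  n1⇒n5 (fail-walked)
[14] read 'a'  n5⇒n5 (fail-walked)
[15] read 'c'  n5⇒n10 (fail-walked)
[16] read 'd'  n10⇒n7 (fail-walked)
[17] read 'c'  n7⇒n8
[18] read 'c'  n8⇒n9  → match P2@[16:18],P5@[17:18]
[19] read 'c'  n9⇒n14 (fail-walked)  → match P5@[18:19]
[20] read 'b'  n14⇒n11 (fail-walked)  → match P4@[20:20]
[21] read 'b'  n11⇒n12  → match P4@[21:21]
[22] read 'a'  n12⇒n13  → match P3@[19:22]

Matches: [[3,2],[3,5],[4,4],[6,5],[7,4],[9,4],[10,0],[10,4],[11,4],[12,4],[18,2],[18,5],[19,5],[20,4],[21,4],[22,3]]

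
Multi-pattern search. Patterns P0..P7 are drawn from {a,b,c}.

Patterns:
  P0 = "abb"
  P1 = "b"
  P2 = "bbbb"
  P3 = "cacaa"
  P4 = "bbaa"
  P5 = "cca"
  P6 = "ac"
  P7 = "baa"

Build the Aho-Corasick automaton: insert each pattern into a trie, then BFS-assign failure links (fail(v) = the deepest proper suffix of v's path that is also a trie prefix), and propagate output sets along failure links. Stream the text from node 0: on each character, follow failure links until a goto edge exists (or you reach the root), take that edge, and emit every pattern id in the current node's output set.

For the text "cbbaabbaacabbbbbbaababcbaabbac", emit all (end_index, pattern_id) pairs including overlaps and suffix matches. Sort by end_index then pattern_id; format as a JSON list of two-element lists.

Build automaton:
Trie (insert patterns):
  0='ε' goto a→1 b→4 c→8
  1='a' goto b→2 c→17
  2='ab' goto b→3
  3='abb' goto ·  [P0 ends]
  4='b' goto a→18 b→5  [P1 ends]
  5='bb' goto a→13 b→6
  6='bbb' goto b→7
  7='bbbb' goto ·  [P2 ends]
  8='c' goto a→9 c→15
  9='ca' goto c→10
  10='cac' goto a→11
  11='caca' goto a→12
  12='cacaa' goto ·  [P3 ends]
  13='bba' goto a→14
  14='bbaa' goto ·  [P4 ends]
  15='cc' goto a→16
  16='cca' goto ·  [P5 ends]
  17='ac' goto ·  [P6 ends]
  18='ba' goto a→19
  19='baa' goto ·  [P7 ends]

BFS fail/out derivation:
  n1('a'): parent n0 fail=0; on 'a' 0 → fail=0;  out ∅∪∅=∅
  n4('b'): parent n0 fail=0; on 'b' 0 → fail=0;  out {1}∪∅={1}
  n8('c'): parent n0 fail=0; on 'c' 0 → fail=0;  out ∅∪∅=∅
  n2('ab'): parent n1 fail=0; on 'b' 0 → fail=4;  out ∅∪{1}={1}
  n5('bb'): parent n4 fail=0; on 'b' 0 → fail=4;  out ∅∪{1}={1}
  n9('ca'): parent n8 fail=0; on 'a' 0 → fail=1;  out ∅∪∅=∅
  n15('cc'): parent n8 fail=0; on 'c' 0 → fail=8;  out ∅∪∅=∅
  n17('ac'): parent n1 fail=0; on 'c' 0 → fail=8;  out {6}∪∅={6}
  n18('ba'): parent n4 fail=0; on 'a' 0 → fail=1;  out ∅∪∅=∅
  n3('abb'): parent n2 fail=4; on 'b' 4 → fail=5;  out {0}∪{1}={0,1}
  n6('bbb'): parent n5 fail=4; on 'b' 4 → fail=5;  out ∅∪{1}={1}
  n10('cac'): parent n9 fail=1; on 'c' 1 → fail=17;  out ∅∪{6}={6}
  n13('bba'): parent n5 fail=4; on 'a' 4 → fail=18;  out ∅∪∅=∅
  n16('cca'): parent n15 fail=8; on 'a' 8 → fail=9;  out {5}∪∅={5}
  n19('baa'): parent n18 fail=1; on 'a' 1→0 → fail=1;  out {7}∪∅={7}
  n7('bbbb'): parent n6 fail=5; on 'b' 5 → fail=6;  out {2}∪{1}={1,2}
  n11('caca'): parent n10 fail=17; on 'a' 17→8 → fail=9;  out ∅∪∅=∅
  n14('bbaa'): parent n13 fail=18; on 'a' 18 → fail=19;  out {4}∪{7}={4,7}
  n12('cacaa'): parent n11 fail=9; on 'a' 9→1→0 → fail=1;  out {3}∪∅={3}

Run:
pos 0 'c': at 8
pos 1 'b': at 4 ·f  → match P1@[1:1]
pos 2 'b': at 5  → match P1@[2:2]
pos 3 'a': at 13
pos 4 'a': at 14  → match P4@[1:4],P7@[2:4]
pos 5 'b': at 2 ·f  → match P1@[5:5]
pos 6 'b': at 3  → match P0@[4:6],P1@[6:6]
pos 7 'a': at 13 ·f
pos 8 'a': at 14  → match P4@[5:8],P7@[6:8]
pos 9 'c': at 17 ·f  → match P6@[8:9]
pos 10 'a': at 9 ·f
pos 11 'b': at 2 ·f  → match P1@[11:11]
pos 12 'b': at 3  → match P0@[10:12],P1@[12:12]
pos 13 'b': at 6 ·f  → match P1@[13:13]
pos 14 'b': at 7  → match P1@[14:14],P2@[11:14]
pos 15 'b': at 7 ·f  → match P1@[15:15],P2@[12:15]
pos 16 'b': at 7 ·f  → match P1@[16:16],P2@[13:16]
pos 17 'a': at 13 ·f
pos 18 'a': at 14  → match P4@[15:18],P7@[16:18]
pos 19 'b': at 2 ·f  → match P1@[19:19]
pos 20 'a': at 18 ·f
pos 21 'b': at 2 ·f  → match P1@[21:21]
pos 22 'c': at 8 ·f
pos 23 'b': at 4 ·f  → match P1@[23:23]
pos 24 'a': at 18
pos 25 'a': at 19  → match P7@[23:25]
pos 26 'b': at 2 ·f  → match P1@[26:26]
pos 27 'b': at 3  → match P0@[25:27],P1@[27:27]
pos 28 'a': at 13 ·f
pos 29 'c': at 17 ·f  → match P6@[28:29]

Result: [[1,1],[2,1],[4,4],[4,7],[5,1],[6,0],[6,1],[8,4],[8,7],[9,6],[11,1],[12,0],[12,1],[13,1],[14,1],[14,2],[15,1],[15,2],[16,1],[16,2],[18,4],[18,7],[19,1],[21,1],[23,1],[25,7],[26,1],[27,0],[27,1],[29,6]]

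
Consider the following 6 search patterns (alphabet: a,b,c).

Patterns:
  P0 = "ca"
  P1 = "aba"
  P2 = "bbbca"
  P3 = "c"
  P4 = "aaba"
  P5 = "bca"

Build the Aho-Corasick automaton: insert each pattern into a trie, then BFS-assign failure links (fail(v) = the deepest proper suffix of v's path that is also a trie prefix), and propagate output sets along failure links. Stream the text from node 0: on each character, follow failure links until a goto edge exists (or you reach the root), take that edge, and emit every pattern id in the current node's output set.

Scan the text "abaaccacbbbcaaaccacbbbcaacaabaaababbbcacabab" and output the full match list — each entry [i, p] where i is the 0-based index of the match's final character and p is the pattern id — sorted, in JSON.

Construct AC machine:
Trie (insert patterns):
  n0 'ε': a→3 b→6 c→1
  n1 'c': a→2  ←P3
  n2 'ca': ·  ←P0
  n3 'a': a→11 b→4
  n4 'ab': a→5
  n5 'aba': ·  ←P1
  n6 'b': b→7 c→14
  n7 'bb': b→8
  n8 'bbb': c→9
  n9 'bbbc': a→10
  n10 'bbbca': ·  ←P2
  n11 'aa': b→12
  n12 'aab': a→13
  n13 'aaba': ·  ←P4
  n14 'bc': a→15
  n15 'bca': ·  ←P5

Failure links (BFS by depth):
  n1('c'): parent n0 fail=0; on 'c' 0 → fail=0;  out {3}∪∅={3}
  n3('a'): parent n0 fail=0; on 'a' 0 → fail=0;  out ∅∪∅=∅
  n6('b'): parent n0 fail=0; on 'b' 0 → fail=0;  out ∅∪∅=∅
  n2('ca'): parent n1 fail=0; on 'a' 0 → fail=3;  out {0}∪∅={0}
  n4('ab'): parent n3 fail=0; on 'b' 0 → fail=6;  out ∅∪∅=∅
  n7('bb'): parent n6 fail=0; on 'b' 0 → fail=6;  out ∅∪∅=∅
  n11('aa'): parent n3 fail=0; on 'a' 0 → fail=3;  out ∅∪∅=∅
  n14('bc'): parent n6 fail=0; on 'c' 0 → fail=1;  out ∅∪{3}={3}
  n5('aba'): parent n4 fail=6; on 'a' 6→0 → fail=3;  out {1}∪∅={1}
  n8('bbb'): parent n7 fail=6; on 'b' 6 → fail=7;  out ∅∪∅=∅
  n12('aab'): parent n11 fail=3; on 'b' 3 → fail=4;  out ∅∪∅=∅
  n15('bca'): parent n14 fail=1; on 'a' 1 → fail=2;  out {5}∪{0}={0,5}
  n9('bbbc'): parent n8 fail=7; on 'c' 7→6 → fail=14;  out ∅∪{3}={3}
  n13('aaba'): parent n12 fail=4; on 'a' 4 → fail=5;  out {4}∪{1}={1,4}
  n10('bbbca'): parent n9 fail=14; on 'a' 14 → fail=15;  out {2}∪{0,5}={0,2,5}

Text stream:
[0] read 'a'  n0⇒n3
[1] read 'b'  n3⇒n4
[2] read 'a'  n4⇒n5  → match P1@[0:2]
[3] read 'a'  n5⇒n11 (fail-walked)
[4] read 'c'  n11⇒n1 (fail-walked)  → match P3@[4:4]
[5] read 'c'  n1⇒n1 (fail-walked)  → match P3@[5:5]
[6] read 'a'  n1⇒n2  → match P0@[5:6]
[7] read 'c'  n2⇒n1 (fail-walked)  → match P3@[7:7]
[8] read 'b'  n1⇒n6 (fail-walked)
[9] read 'b'  n6⇒n7
[10] read 'b'  n7⇒n8
[11] read 'c'  n8⇒n9  → match P3@[11:11]
[12] read 'a'  n9⇒n10  → match P0@[11:12],P2@[8:12],P5@[10:12]
[13] read 'a'  n10⇒n11 (fail-walked)
[14] read 'a'  n11⇒n11 (fail-walked)
[15] read 'c'  n11⇒n1 (fail-walked)  → match P3@[15:15]
[16] read 'c'  n1⇒n1 (fail-walked)  → match P3@[16:16]
[17] read 'a'  n1⇒n2  → match P0@[16:17]
[18] read 'c'  n2⇒n1 (fail-walked)  → match P3@[18:18]
[19] read 'b'  n1⇒n6 (fail-walked)
[20] read 'b'  n6⇒n7
[21] read 'b'  n7⇒n8
[22] read 'c'  n8⇒n9  → match P3@[22:22]
[23] read 'a'  n9⇒n10  → match P0@[22:23],P2@[19:23],P5@[21:23]
[24] read 'a'  n10⇒n11 (fail-walked)
[25] read 'c'  n11⇒n1 (fail-walked)  → match P3@[25:25]
[26] read 'a'  n1⇒n2  → match P0@[25:26]
[27] read 'a'  n2⇒n11 (fail-walked)
[28] read 'b'  n11⇒n12
[29] read 'a'  n12⇒n13  → match P1@[27:29],P4@[26:29]
[30] read 'a'  n13⇒n11 (fail-walked)
[31] read 'a'  n11⇒n11 (fail-walked)
[32] read 'b'  n11⇒n12
[33] read 'a'  n12⇒n13  → match P1@[31:33],P4@[30:33]
[34] read 'b'  n13⇒n4 (fail-walked)
[35] read 'b'  n4⇒n7 (fail-walked)
[36] read 'b'  n7⇒n8
[37] read 'c'  n8⇒n9  → match P3@[37:37]
[38] read 'a'  n9⇒n10  → match P0@[37:38],P2@[34:38],P5@[36:38]
[39] read 'c'  n10⇒n1 (fail-walked)  → match P3@[39:39]
[40] read 'a'  n1⇒n2  → match P0@[39:40]
[41] read 'b'  n2⇒n4 (fail-walked)
[42] read 'a'  n4⇒n5  → match P1@[40:42]
[43] read 'b'  n5⇒n4 (fail-walked)

Result: [[2,1],[4,3],[5,3],[6,0],[7,3],[11,3],[12,0],[12,2],[12,5],[15,3],[16,3],[17,0],[18,3],[22,3],[23,0],[23,2],[23,5],[25,3],[26,0],[29,1],[29,4],[33,1],[33,4],[37,3],[38,0],[38,2],[38,5],[39,3],[40,0],[42,1]]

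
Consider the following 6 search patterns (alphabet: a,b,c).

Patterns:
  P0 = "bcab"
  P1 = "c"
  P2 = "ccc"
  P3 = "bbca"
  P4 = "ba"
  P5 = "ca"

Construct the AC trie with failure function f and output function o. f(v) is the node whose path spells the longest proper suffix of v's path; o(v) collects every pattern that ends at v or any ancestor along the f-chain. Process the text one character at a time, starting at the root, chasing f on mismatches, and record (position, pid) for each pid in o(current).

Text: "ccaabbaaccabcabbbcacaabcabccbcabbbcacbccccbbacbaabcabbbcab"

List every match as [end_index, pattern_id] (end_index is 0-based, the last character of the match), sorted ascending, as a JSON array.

Construct AC machine:
Trie (insert patterns):
  n0 'ε': b→1 c→5
  n1 'b': a→11 b→8 c→2
  n2 'bc': a→3
  n3 'bca': b→4
  n4 'bcab': ·  ←P0
  n5 'c': a→12 c→6  ←P1
  n6 'cc': c→7
  n7 'ccc': ·  ←P2
  n8 'bb': c→9
  n9 'bbc': a→10
  n10 'bbca': ·  ←P3
  n11 'ba': ·  ←P4
  n12 'ca': ·  ←P5

BFS fail/out derivation:
  fail(1) 'b': from fail(0)=0 chase 'b': 0 ⇒ 0;  out=∅∪out(0)=∅
  fail(5) 'c': from fail(0)=0 chase 'c': 0 ⇒ 0;  out={1}∪out(0)={1}
  fail(2) 'bc': from fail(1)=0 chase 'c': 0 ⇒ 5;  out=∅∪out(5)={1}
  fail(6) 'cc': from fail(5)=0 chase 'c': 0 ⇒ 5;  out=∅∪out(5)={1}
  fail(8) 'bb': from fail(1)=0 chase 'b': 0 ⇒ 1;  out=∅∪out(1)=∅
  fail(11) 'ba': from fail(1)=0 chase 'a': 0 ⇒ 0;  out={4}∪out(0)={4}
  fail(12) 'ca': from fail(5)=0 chase 'a': 0 ⇒ 0;  out={5}∪out(0)={5}
  fail(3) 'bca': from fail(2)=5 chase 'a': 5 ⇒ 12;  out=∅∪out(12)={5}
  fail(7) 'ccc': from fail(6)=5 chase 'c': 5 ⇒ 6;  out={2}∪out(6)={1,2}
  fail(9) 'bbc': from fail(8)=1 chase 'c': 1 ⇒ 2;  out=∅∪out(2)={1}
  fail(4) 'bcab': from fail(3)=12 chase 'b': 12→0 ⇒ 1;  out={0}∪out(1)={0}
  fail(10) 'bbca': from fail(9)=2 chase 'a': 2 ⇒ 3;  out={3}∪out(3)={3,5}

Text stream:
pos 0 'c': at 5  ** P1@[0:0]
pos 1 'c': at 6  ** P1@[1:1]
pos 2 'a': at 12 ·f  ** P5@[1:2]
pos 3 'a': at 0 ·f
pos 4 'b': at 1
pos 5 'b': at 8
pos 6 'a': at 11 ·f  ** P4@[5:6]
pos 7 'a': at 0 ·f
pos 8 'c': at 5  ** P1@[8:8]
pos 9 'c': at 6  ** P1@[9:9]
pos 10 'a': at 12 ·f  ** P5@[9:10]
pos 11 'b': at 1 ·f
pos 12 'c': at 2  ** P1@[12:12]
pos 13 'a': at 3  ** P5@[12:13]
pos 14 'b': at 4  ** P0@[11:14]
pos 15 'b': at 8 ·f
pos 16 'b': at 8 ·f
pos 17 'c': at 9  ** P1@[17:17]
pos 18 'a': at 10  ** P3@[15:18],P5@[17:18]
pos 19 'c': at 5 ·f  ** P1@[19:19]
pos 20 'a': at 12  ** P5@[19:20]
pos 21 'a': at 0 ·f
pos 22 'b': at 1
pos 23 'c': at 2  ** P1@[23:23]
pos 24 'a': at 3  ** P5@[23:24]
pos 25 'b': at 4  ** P0@[22:25]
pos 26 'c': at 2 ·f  ** P1@[26:26]
pos 27 'c': at 6 ·f  ** P1@[27:27]
pos 28 'b': at 1 ·f
pos 29 'c': at 2  ** P1@[29:29]
pos 30 'a': at 3  ** P5@[29:30]
pos 31 'b': at 4  ** P0@[28:31]
pos 32 'b': at 8 ·f
pos 33 'b': at 8 ·f
pos 34 'c': at 9  ** P1@[34:34]
pos 35 'a': at 10  ** P3@[32:35],P5@[34:35]
pos 36 'c': at 5 ·f  ** P1@[36:36]
pos 37 'b': at 1 ·f
pos 38 'c': at 2  ** P1@[38:38]
pos 39 'c': at 6 ·f  ** P1@[39:39]
pos 40 'c': at 7  ** P1@[40:40],P2@[38:40]
pos 41 'c': at 7 ·f  ** P1@[41:41],P2@[39:41]
pos 42 'b': at 1 ·f
pos 43 'b': at 8
pos 44 'a': at 11 ·f  ** P4@[43:44]
pos 45 'c': at 5 ·f  ** P1@[45:45]
pos 46 'b': at 1 ·f
pos 47 'a': at 11  ** P4@[46:47]
pos 48 'a': at 0 ·f
pos 49 'b': at 1
pos 50 'c': at 2  ** P1@[50:50]
pos 51 'a': at 3  ** P5@[50:51]
pos 52 'b': at 4  ** P0@[49:52]
pos 53 'b': at 8 ·f
pos 54 'b': at 8 ·f
pos 55 'c': at 9  ** P1@[55:55]
pos 56 'a': at 10  ** P3@[53:56],P5@[55:56]
pos 57 'b': at 4 ·f  ** P0@[54:57]

Result: [[0,1],[1,1],[2,5],[6,4],[8,1],[9,1],[10,5],[12,1],[13,5],[14,0],[17,1],[18,3],[18,5],[19,1],[20,5],[23,1],[24,5],[25,0],[26,1],[27,1],[29,1],[30,5],[31,0],[34,1],[35,3],[35,5],[36,1],[38,1],[39,1],[40,1],[40,2],[41,1],[41,2],[44,4],[45,1],[47,4],[50,1],[51,5],[52,0],[55,1],[56,3],[56,5],[57,0]]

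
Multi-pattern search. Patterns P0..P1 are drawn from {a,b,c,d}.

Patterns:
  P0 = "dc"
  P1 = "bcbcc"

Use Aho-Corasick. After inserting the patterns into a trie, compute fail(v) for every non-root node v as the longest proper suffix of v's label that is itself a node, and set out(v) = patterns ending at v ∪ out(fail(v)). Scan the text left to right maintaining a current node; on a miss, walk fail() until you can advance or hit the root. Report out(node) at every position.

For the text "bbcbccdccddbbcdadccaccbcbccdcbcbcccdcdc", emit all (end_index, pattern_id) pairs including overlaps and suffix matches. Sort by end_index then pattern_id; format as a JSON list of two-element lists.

Build:
Trie nodes:
  0='ε' goto b→3 d→1
  1='d' goto c→2
  2='dc' goto ·  [P0 ends]
  3='b' goto c→4
  4='bc' goto b→5
  5='bcb' goto c→6
  6='bcbc' goto c→7
  7='bcbcc' goto ·  [P1 ends]

BFS fail/out derivation:
  n1('d'): parent n0 fail=0; on 'd' 0 → fail=0;  out ∅∪∅=∅
  n3('b'): parent n0 fail=0; on 'b' 0 → fail=0;  out ∅∪∅=∅
  n2('dc'): parent n1 fail=0; on 'c' 0 → fail=0;  out {0}∪∅={0}
  n4('bc'): parent n3 fail=0; on 'c' 0 → fail=0;  out ∅∪∅=∅
  n5('bcb'): parent n4 fail=0; on 'b' 0 → fail=3;  out ∅∪∅=∅
  n6('bcbc'): parent n5 fail=3; on 'c' 3 → fail=4;  out ∅∪∅=∅
  n7('bcbcc'): parent n6 fail=4; on 'c' 4→0 → fail=0;  out {1}∪∅={1}

Scan:
[0] read 'b'  n0⇒n3
[1] read 'b'  n3⇒n3 ·f
[2] read 'c'  n3⇒n4
[3] read 'b'  n4⇒n5
[4] read 'c'  n5⇒n6
[5] read 'c'  n6⇒n7  emit P1@[1:5]
[6] read 'd'  n7⇒n1 ·f
[7] read 'c'  n1⇒n2  emit P0@[6:7]
[8] read 'c'  n2⇒n0 ·f
[9] read 'd'  n0⇒n1
[10] read 'd'  n1⇒n1 ·f
[11] read 'b'  n1⇒n3 ·f
[12] read 'b'  n3⇒n3 ·f
[13] read 'c'  n3⇒n4
[14] read 'd'  n4⇒n1 ·f
[15] read 'a'  n1⇒n0 ·f
[16] read 'd'  n0⇒n1
[17] read 'c'  n1⇒n2  emit P0@[16:17]
[18] read 'c'  n2⇒n0 ·f
[19] read 'a'  n0⇒n0
[20] read 'c'  n0⇒n0
[21] read 'c'  n0⇒n0
[22] read 'b'  n0⇒n3
[23] read 'c'  n3⇒n4
[24] read 'b'  n4⇒n5
[25] read 'c'  n5⇒n6
[26] read 'c'  n6⇒n7  emit P1@[22:26]
[27] read 'd'  n7⇒n1 ·f
[28] read 'c'  n1⇒n2  emit P0@[27:28]
[29] read 'b'  n2⇒n3 ·f
[30] read 'c'  n3⇒n4
[31] read 'b'  n4⇒n5
[32] read 'c'  n5⇒n6
[33] read 'c'  n6⇒n7  emit P1@[29:33]
[34] read 'c'  n7⇒n0 ·f
[35] read 'd'  n0⇒n1
[36] read 'c'  n1⇒n2  emit P0@[35:36]
[37] read 'd'  n2⇒n1 ·f
[38] read 'c'  n1⇒n2  emit P0@[37:38]

Result: [[5,1],[7,0],[17,0],[26,1],[28,0],[33,1],[36,0],[38,0]]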